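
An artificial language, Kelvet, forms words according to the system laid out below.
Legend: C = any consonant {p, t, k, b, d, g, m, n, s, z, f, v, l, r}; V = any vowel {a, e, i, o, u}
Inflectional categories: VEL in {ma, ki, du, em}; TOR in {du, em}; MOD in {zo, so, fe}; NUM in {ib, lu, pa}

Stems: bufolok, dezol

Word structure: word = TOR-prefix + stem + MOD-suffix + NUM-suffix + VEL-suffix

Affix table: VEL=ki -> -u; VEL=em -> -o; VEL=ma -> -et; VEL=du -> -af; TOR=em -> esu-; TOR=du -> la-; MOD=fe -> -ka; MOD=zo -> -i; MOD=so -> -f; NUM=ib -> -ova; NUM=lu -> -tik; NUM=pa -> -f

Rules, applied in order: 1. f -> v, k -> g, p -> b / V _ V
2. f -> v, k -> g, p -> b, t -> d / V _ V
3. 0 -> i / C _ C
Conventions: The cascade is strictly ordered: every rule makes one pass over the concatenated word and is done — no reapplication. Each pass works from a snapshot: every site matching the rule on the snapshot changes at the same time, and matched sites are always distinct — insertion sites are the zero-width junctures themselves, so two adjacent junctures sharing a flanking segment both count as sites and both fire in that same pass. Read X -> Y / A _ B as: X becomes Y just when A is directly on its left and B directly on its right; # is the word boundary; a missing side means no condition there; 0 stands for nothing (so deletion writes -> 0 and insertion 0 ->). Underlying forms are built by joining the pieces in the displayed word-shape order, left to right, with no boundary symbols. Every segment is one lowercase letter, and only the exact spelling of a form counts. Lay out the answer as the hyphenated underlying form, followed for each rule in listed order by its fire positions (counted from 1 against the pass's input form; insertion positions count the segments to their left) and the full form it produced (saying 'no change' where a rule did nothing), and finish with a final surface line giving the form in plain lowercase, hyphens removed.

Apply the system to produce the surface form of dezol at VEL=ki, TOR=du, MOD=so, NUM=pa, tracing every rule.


underlying: la-dezol-f-f-u
1. f -> v, k -> g, p -> b / V _ V: no change
2. f -> v, k -> g, p -> b, t -> d / V _ V: no change
3. 0 -> i / C _ C: inserts after position(s) 7, 8: ladezolififu
surface: ladezolififu


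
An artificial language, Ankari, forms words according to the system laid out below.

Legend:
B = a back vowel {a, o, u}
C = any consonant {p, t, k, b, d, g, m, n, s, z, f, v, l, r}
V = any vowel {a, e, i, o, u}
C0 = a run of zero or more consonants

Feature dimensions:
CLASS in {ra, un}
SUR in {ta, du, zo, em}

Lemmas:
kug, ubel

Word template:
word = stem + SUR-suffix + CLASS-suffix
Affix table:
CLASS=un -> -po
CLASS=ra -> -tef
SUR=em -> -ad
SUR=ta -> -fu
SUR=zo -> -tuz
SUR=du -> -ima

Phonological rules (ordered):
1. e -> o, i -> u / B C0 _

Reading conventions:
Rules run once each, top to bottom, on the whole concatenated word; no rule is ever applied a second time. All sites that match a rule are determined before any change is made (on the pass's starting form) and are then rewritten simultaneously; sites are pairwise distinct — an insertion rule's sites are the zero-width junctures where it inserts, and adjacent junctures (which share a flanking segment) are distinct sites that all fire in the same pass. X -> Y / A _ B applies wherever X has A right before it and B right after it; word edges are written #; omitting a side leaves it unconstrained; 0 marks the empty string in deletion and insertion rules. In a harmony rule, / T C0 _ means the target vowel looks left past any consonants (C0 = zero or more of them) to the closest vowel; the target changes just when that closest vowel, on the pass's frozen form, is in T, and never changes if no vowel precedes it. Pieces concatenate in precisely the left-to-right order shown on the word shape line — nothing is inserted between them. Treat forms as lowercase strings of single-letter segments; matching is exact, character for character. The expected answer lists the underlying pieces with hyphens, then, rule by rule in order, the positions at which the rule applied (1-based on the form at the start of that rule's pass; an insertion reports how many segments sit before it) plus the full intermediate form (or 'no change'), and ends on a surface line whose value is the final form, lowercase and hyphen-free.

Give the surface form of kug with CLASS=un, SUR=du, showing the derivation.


underlying: kug-ima-po
1. e -> o, i -> u / B C0 _: fires at position(s) 4: kugumapo
surface: kugumapo


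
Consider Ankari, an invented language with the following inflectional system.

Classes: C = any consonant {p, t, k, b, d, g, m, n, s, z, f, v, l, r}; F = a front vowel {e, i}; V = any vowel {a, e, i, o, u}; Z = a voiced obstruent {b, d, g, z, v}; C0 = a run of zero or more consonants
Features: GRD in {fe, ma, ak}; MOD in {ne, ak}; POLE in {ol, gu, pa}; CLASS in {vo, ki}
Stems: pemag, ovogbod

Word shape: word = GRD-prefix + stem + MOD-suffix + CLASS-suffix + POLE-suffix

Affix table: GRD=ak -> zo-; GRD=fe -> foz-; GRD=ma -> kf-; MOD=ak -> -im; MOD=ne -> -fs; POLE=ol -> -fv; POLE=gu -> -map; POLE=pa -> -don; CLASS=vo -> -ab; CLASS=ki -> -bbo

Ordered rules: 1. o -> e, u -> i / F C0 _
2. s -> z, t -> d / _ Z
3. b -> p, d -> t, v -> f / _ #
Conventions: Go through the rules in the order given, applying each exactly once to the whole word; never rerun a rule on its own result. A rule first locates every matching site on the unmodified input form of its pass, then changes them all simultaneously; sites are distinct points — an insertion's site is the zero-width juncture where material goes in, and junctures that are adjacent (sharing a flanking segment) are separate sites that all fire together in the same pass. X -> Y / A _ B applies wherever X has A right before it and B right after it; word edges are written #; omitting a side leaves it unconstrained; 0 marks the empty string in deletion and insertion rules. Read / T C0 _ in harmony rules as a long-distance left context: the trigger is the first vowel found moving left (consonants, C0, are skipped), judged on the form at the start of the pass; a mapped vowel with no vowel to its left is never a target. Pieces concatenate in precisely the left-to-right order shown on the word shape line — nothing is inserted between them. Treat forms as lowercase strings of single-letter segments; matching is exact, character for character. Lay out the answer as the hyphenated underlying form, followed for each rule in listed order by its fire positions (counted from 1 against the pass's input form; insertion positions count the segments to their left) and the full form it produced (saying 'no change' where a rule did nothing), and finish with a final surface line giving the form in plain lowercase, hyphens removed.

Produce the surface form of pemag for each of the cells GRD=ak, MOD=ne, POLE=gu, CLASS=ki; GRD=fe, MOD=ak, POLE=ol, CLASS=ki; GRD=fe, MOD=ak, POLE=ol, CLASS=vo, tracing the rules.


cell GRD=ak, MOD=ne, POLE=gu, CLASS=ki:
underlying: zo-pemag-fs-bbo-map
1. o -> e, u -> i / F C0 _: no change
2. s -> z, t -> d / _ Z: fires at position(s) 9: zopemagfzbbomap
3. b -> p, d -> t, v -> f / _ #: no change
surface: zopemagfzbbomap

cell GRD=fe, MOD=ak, POLE=ol, CLASS=ki:
underlying: foz-pemag-im-bbo-fv
1. o -> e, u -> i / F C0 _: fires at position(s) 13: fozpemagimbbefv
2. s -> z, t -> d / _ Z: no change
3. b -> p, d -> t, v -> f / _ #: fires at position(s) 15: fozpemagimbbeff
surface: fozpemagimbbeff

cell GRD=fe, MOD=ak, POLE=ol, CLASS=vo:
underlying: foz-pemag-im-ab-fv
1. o -> e, u -> i / F C0 _: no change
2. s -> z, t -> d / _ Z: no change
3. b -> p, d -> t, v -> f / _ #: fires at position(s) 14: fozpemagimabff
surface: fozpemagimabff


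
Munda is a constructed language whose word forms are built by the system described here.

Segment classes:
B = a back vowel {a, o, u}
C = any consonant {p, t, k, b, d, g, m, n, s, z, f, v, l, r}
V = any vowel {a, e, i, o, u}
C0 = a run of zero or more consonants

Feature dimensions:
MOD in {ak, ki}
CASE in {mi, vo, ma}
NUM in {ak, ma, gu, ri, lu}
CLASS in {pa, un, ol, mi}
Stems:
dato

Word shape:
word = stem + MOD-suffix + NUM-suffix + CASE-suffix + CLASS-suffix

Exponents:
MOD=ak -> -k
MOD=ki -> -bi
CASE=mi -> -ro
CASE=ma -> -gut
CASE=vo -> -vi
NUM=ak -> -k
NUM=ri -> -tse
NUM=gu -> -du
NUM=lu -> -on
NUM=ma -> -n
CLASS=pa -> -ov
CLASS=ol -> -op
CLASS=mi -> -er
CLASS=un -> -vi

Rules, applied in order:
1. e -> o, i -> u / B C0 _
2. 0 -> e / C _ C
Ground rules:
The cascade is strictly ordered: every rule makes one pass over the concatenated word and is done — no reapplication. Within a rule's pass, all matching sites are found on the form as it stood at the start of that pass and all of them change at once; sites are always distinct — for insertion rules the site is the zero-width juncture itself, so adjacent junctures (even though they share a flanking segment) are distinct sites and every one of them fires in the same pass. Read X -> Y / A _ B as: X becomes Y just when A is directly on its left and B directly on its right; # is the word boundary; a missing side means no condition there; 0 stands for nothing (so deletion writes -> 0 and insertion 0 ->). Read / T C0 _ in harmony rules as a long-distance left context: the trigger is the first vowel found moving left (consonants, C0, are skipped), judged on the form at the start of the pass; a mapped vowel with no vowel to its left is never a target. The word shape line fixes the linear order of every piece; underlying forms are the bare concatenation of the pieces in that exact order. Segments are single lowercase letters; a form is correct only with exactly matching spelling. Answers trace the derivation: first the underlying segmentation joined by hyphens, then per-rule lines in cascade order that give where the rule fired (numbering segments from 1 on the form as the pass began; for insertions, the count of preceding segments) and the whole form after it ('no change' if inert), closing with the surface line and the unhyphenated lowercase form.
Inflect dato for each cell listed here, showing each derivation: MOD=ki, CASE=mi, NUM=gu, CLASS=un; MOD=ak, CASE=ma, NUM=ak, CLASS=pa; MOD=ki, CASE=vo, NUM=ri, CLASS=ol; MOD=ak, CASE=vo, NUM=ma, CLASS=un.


cell MOD=ki, CASE=mi, NUM=gu, CLASS=un:
underlying: dato-bi-du-ro-vi
1. e -> o, i -> u / B C0 _: fires at position(s) 6, 12: datobudurovu
2. 0 -> e / C _ C: no change
surface: datobudurovu

cell MOD=ak, CASE=ma, NUM=ak, CLASS=pa:
underlying: dato-k-k-gut-ov
1. e -> o, i -> u / B C0 _: no change
2. 0 -> e / C _ C: inserts after position(s) 5, 6: datokekegutov
surface: datokekegutov

cell MOD=ki, CASE=vo, NUM=ri, CLASS=ol:
underlying: dato-bi-tse-vi-op
1. e -> o, i -> u / B C0 _: fires at position(s) 6: datobutseviop
2. 0 -> e / C _ C: inserts after position(s) 7: datobuteseviop
surface: datobuteseviop

cell MOD=ak, CASE=vo, NUM=ma, CLASS=un:
underlying: dato-k-n-vi-vi
1. e -> o, i -> u / B C0 _: fires at position(s) 8: datoknvuvi
2. 0 -> e / C _ C: inserts after position(s) 5, 6: datokenevuvi
surface: datokenevuvi


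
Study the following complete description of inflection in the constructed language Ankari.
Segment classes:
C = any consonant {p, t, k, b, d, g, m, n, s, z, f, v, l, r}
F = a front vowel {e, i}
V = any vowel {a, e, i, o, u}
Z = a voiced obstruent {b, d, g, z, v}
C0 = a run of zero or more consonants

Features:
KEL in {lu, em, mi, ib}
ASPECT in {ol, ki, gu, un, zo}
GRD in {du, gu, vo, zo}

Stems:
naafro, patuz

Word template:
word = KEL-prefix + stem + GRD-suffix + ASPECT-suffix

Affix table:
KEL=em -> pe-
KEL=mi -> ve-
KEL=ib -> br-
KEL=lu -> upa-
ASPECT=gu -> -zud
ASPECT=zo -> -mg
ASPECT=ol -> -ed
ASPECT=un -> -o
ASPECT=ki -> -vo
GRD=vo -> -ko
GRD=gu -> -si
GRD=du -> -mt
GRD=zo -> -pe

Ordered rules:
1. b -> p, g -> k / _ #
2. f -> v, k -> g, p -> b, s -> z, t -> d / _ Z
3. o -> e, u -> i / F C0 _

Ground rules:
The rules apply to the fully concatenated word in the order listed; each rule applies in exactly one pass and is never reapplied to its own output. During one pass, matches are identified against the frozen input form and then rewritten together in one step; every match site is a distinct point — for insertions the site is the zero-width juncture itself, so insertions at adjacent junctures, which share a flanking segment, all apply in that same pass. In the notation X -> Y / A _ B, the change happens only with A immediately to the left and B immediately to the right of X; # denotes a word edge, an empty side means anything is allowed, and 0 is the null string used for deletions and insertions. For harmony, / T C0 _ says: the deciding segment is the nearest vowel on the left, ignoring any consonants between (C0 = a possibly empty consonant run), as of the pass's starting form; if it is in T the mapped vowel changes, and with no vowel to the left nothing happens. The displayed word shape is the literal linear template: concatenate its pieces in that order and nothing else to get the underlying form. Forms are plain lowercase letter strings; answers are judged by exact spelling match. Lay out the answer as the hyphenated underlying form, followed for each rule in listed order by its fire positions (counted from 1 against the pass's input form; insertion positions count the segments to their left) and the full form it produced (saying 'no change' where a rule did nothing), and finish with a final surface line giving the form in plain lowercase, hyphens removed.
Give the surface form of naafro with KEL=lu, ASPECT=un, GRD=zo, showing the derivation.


underlying: upa-naafro-pe-o
1. b -> p, g -> k / _ #: no change
2. f -> v, k -> g, p -> b, s -> z, t -> d / _ Z: no change
3. o -> e, u -> i / F C0 _: fires at position(s) 12: upanaafropee
surface: upanaafropee


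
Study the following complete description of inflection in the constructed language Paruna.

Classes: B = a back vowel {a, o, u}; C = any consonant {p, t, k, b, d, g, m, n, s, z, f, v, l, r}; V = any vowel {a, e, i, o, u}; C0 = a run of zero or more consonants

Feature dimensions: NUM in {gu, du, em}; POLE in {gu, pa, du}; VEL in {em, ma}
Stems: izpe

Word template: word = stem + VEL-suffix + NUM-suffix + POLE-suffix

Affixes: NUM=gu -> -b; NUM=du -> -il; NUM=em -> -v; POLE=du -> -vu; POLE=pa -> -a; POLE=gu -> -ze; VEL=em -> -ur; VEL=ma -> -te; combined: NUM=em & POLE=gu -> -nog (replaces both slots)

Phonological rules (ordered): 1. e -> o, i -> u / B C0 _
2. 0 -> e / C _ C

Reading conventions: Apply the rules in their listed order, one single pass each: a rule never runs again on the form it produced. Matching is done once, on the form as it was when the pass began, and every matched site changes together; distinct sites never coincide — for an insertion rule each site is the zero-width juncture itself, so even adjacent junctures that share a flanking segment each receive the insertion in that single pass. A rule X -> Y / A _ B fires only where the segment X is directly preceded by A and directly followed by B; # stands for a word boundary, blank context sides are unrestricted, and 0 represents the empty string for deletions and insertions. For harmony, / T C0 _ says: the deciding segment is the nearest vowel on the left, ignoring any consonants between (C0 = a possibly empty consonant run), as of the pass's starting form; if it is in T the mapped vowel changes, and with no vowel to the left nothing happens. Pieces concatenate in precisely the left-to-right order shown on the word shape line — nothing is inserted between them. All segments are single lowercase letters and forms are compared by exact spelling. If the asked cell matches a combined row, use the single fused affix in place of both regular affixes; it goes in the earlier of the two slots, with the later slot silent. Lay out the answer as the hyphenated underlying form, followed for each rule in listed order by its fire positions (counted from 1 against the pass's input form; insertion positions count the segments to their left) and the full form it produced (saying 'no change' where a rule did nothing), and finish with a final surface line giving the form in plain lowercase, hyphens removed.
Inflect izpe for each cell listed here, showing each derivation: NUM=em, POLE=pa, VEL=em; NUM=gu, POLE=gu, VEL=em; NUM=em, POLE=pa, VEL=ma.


cell NUM=em, POLE=pa, VEL=em:
underlying: izpe-ur-v-a
1. e -> o, i -> u / B C0 _: no change
2. 0 -> e / C _ C: inserts after position(s) 2, 6: izepeureva
surface: izepeureva

cell NUM=gu, POLE=gu, VEL=em:
underlying: izpe-ur-b-ze
1. e -> o, i -> u / B C0 _: fires at position(s) 9: izpeurbzo
2. 0 -> e / C _ C: inserts after position(s) 2, 6, 7: izepeurebezo
surface: izepeurebezo

cell NUM=em, POLE=pa, VEL=ma:
underlying: izpe-te-v-a
1. e -> o, i -> u / B C0 _: no change
2. 0 -> e / C _ C: inserts after position(s) 2: izepeteva
surface: izepeteva


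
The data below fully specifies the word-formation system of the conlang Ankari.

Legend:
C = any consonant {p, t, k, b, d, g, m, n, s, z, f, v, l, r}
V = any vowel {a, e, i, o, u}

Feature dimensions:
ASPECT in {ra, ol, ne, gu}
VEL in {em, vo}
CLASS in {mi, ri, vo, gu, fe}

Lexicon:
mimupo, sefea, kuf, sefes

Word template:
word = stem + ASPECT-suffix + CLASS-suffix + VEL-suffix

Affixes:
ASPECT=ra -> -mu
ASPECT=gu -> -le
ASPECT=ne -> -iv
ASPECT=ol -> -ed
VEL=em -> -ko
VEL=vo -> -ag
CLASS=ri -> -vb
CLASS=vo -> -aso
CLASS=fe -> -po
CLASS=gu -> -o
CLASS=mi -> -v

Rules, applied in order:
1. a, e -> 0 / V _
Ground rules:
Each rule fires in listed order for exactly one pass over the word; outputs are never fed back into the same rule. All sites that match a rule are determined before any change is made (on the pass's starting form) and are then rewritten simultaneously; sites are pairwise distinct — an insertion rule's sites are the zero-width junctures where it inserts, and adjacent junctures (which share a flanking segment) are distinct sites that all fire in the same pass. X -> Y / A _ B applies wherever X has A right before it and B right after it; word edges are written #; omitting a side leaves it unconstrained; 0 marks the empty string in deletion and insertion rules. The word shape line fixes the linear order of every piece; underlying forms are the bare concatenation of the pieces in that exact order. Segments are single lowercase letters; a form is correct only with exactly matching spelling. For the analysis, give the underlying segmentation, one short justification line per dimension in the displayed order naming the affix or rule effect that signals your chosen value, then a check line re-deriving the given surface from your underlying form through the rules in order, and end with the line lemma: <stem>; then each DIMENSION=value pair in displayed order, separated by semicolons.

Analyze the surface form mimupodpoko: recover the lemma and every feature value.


underlying: mimupo-ed-po-ko
ASPECT=ol - signalled by the affix -ed
VEL=em - signalled by the affix -ko
CLASS=fe - signalled by the affix -po
check: mimupoedpoko -> mimupodpoko
lemma: mimupo; ASPECT=ol; VEL=em; CLASS=fe


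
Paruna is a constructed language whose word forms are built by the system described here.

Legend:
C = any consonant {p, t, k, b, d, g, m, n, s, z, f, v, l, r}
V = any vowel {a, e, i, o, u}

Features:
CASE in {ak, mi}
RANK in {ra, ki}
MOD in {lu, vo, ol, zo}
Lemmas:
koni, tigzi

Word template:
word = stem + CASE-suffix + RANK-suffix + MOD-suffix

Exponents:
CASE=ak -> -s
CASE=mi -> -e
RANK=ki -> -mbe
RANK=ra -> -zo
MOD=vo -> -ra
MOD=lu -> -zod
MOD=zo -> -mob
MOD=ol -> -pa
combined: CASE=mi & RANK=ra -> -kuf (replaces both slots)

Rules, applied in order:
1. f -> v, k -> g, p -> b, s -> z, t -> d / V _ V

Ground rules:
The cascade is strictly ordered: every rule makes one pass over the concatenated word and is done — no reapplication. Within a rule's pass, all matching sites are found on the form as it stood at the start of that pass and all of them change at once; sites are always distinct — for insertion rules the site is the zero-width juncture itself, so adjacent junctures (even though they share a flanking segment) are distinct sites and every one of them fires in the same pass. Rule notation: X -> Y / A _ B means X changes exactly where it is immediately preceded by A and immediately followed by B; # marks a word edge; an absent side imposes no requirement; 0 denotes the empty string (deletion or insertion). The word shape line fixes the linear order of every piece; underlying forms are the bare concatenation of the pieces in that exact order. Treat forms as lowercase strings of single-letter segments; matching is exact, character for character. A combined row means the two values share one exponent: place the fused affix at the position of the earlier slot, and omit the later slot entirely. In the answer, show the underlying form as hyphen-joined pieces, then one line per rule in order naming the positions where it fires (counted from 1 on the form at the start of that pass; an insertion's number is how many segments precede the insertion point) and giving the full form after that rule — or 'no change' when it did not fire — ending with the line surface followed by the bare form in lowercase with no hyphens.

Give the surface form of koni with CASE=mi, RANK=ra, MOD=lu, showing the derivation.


underlying: koni-kuf-zod
1. f -> v, k -> g, p -> b, s -> z, t -> d / V _ V: fires at position(s) 5: konigufzod
surface: konigufzod


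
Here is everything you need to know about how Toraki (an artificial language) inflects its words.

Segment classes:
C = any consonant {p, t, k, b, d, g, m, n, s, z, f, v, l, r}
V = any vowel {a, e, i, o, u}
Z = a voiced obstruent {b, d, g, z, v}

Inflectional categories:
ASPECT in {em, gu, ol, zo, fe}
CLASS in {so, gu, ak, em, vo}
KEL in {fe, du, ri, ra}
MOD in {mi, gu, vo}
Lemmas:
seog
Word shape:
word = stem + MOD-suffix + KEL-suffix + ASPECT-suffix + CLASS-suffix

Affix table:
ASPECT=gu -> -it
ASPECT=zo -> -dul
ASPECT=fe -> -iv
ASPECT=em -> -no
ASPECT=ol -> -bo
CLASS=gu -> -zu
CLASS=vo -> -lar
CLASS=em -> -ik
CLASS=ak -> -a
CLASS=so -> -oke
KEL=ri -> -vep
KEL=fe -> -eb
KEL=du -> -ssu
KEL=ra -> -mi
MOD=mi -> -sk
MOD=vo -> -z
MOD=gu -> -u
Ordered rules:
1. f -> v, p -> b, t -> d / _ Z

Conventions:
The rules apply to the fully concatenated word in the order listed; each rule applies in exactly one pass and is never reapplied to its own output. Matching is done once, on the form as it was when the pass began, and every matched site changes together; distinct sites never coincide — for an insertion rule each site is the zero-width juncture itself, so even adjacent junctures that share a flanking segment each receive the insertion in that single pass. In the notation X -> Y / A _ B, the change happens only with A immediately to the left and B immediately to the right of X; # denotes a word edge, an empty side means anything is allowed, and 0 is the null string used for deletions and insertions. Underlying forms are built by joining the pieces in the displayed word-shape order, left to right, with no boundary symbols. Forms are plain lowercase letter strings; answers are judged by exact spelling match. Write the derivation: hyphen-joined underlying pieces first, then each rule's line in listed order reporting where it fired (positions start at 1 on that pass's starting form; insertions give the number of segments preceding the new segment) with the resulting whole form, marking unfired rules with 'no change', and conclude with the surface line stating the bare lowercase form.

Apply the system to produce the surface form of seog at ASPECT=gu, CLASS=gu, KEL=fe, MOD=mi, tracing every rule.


underlying: seog-sk-eb-it-zu
1. f -> v, p -> b, t -> d / _ Z: fires at position(s) 10: seogskebidzu
surface: seogskebidzu


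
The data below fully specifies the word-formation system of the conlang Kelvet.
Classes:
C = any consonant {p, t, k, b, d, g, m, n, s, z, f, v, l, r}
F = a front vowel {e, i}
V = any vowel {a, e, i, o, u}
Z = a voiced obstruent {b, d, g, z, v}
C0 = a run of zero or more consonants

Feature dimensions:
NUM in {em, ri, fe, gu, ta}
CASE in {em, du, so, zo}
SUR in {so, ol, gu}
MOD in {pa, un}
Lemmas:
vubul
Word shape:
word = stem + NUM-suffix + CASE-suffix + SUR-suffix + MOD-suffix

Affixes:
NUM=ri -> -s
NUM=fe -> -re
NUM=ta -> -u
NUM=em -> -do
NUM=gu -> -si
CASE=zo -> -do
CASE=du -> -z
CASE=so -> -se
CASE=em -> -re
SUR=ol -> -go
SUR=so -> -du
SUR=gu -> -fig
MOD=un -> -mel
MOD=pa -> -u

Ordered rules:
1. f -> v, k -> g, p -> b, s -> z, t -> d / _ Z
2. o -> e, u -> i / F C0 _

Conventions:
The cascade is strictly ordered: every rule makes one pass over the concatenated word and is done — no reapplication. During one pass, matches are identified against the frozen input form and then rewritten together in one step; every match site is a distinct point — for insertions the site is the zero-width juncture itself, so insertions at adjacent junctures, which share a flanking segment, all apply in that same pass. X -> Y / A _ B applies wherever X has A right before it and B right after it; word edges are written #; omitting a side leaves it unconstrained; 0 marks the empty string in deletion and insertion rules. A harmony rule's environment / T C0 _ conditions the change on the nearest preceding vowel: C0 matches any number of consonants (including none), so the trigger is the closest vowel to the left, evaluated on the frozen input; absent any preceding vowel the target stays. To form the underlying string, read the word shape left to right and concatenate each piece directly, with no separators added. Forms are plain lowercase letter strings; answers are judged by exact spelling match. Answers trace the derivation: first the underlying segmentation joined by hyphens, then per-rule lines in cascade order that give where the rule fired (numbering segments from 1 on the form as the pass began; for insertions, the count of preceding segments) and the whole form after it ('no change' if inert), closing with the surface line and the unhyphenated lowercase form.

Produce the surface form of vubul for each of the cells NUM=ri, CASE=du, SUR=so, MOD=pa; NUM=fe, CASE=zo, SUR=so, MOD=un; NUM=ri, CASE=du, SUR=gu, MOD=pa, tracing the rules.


cell NUM=ri, CASE=du, SUR=so, MOD=pa:
underlying: vubul-s-z-du-u
1. f -> v, k -> g, p -> b, s -> z, t -> d / _ Z: fires at position(s) 6: vubulzzduu
2. o -> e, u -> i / F C0 _: no change
surface: vubulzzduu

cell NUM=fe, CASE=zo, SUR=so, MOD=un:
underlying: vubul-re-do-du-mel
1. f -> v, k -> g, p -> b, s -> z, t -> d / _ Z: no change
2. o -> e, u -> i / F C0 _: fires at position(s) 9: vubulrededumel
surface: vubulrededumel

cell NUM=ri, CASE=du, SUR=gu, MOD=pa:
underlying: vubul-s-z-fig-u
1. f -> v, k -> g, p -> b, s -> z, t -> d / _ Z: fires at position(s) 6: vubulzzfigu
2. o -> e, u -> i / F C0 _: fires at position(s) 11: vubulzzfigi
surface: vubulzzfigi


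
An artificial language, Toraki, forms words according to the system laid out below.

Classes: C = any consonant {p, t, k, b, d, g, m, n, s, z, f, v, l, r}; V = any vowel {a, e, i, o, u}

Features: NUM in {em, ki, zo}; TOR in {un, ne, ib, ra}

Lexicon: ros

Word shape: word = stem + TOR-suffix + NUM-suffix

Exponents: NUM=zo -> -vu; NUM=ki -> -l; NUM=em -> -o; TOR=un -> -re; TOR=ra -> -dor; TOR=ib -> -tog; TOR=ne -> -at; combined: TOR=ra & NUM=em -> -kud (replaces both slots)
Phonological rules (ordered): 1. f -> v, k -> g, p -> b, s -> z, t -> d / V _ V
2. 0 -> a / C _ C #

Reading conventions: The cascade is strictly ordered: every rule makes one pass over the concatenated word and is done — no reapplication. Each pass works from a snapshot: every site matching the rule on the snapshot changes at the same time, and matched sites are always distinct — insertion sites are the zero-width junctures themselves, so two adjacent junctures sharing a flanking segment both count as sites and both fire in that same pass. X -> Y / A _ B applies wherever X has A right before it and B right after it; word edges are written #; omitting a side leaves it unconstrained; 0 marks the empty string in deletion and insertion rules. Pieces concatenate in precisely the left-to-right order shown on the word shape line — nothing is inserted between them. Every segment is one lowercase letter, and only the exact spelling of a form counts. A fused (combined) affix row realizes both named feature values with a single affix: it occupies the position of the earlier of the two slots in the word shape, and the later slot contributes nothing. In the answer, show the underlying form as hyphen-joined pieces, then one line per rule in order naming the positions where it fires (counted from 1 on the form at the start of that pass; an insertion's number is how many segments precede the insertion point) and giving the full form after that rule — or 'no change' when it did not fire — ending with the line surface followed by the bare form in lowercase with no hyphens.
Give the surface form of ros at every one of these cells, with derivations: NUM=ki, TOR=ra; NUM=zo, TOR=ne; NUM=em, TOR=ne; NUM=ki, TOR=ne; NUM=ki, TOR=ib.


cell NUM=ki, TOR=ra:
underlying: ros-dor-l
1. f -> v, k -> g, p -> b, s -> z, t -> d / V _ V: no change
2. 0 -> a / C _ C #: inserts after position(s) 6: rosdoral
surface: rosdoral

cell NUM=zo, TOR=ne:
underlying: ros-at-vu
1. f -> v, k -> g, p -> b, s -> z, t -> d / V _ V: fires at position(s) 3: rozatvu
2. 0 -> a / C _ C #: no change
surface: rozatvu

cell NUM=em, TOR=ne:
underlying: ros-at-o
1. f -> v, k -> g, p -> b, s -> z, t -> d / V _ V: fires at position(s) 3, 5: rozado
2. 0 -> a / C _ C #: no change
surface: rozado

cell NUM=ki, TOR=ne:
underlying: ros-at-l
1. f -> v, k -> g, p -> b, s -> z, t -> d / V _ V: fires at position(s) 3: rozatl
2. 0 -> a / C _ C #: inserts after position(s) 5: rozatal
surface: rozatal

cell NUM=ki, TOR=ib:
underlying: ros-tog-l
1. f -> v, k -> g, p -> b, s -> z, t -> d / V _ V: no change
2. 0 -> a / C _ C #: inserts after position(s) 6: rostogal
surface: rostogal


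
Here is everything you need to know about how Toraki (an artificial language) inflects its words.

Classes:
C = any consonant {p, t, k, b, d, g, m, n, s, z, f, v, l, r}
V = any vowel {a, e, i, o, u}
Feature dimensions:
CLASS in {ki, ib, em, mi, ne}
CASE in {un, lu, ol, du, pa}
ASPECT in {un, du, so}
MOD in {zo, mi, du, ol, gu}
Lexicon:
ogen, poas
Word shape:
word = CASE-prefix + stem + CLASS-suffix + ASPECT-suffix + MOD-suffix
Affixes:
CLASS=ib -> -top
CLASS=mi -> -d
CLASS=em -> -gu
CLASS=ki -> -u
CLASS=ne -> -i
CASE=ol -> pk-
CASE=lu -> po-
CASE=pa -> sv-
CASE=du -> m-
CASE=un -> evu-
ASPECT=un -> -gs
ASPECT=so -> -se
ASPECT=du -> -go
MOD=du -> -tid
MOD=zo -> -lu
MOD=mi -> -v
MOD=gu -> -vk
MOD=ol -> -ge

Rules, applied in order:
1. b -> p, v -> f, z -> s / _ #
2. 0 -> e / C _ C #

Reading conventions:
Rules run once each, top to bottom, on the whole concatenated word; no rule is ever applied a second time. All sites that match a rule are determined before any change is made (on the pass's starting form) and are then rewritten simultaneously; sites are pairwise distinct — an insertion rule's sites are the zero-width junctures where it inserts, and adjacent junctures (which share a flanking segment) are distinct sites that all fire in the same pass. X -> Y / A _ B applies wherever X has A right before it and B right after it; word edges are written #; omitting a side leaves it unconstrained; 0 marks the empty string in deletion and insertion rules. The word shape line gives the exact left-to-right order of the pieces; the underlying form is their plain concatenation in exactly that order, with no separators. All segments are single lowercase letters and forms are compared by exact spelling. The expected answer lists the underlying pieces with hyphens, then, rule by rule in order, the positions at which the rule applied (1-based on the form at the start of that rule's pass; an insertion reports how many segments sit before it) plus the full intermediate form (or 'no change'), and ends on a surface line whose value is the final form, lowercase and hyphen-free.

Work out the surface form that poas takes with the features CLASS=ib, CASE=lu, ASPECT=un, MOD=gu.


underlying: po-poas-top-gs-vk
1. b -> p, v -> f, z -> s / _ #: no change
2. 0 -> e / C _ C #: inserts after position(s) 12: popoastopgsvek
surface: popoastopgsvek


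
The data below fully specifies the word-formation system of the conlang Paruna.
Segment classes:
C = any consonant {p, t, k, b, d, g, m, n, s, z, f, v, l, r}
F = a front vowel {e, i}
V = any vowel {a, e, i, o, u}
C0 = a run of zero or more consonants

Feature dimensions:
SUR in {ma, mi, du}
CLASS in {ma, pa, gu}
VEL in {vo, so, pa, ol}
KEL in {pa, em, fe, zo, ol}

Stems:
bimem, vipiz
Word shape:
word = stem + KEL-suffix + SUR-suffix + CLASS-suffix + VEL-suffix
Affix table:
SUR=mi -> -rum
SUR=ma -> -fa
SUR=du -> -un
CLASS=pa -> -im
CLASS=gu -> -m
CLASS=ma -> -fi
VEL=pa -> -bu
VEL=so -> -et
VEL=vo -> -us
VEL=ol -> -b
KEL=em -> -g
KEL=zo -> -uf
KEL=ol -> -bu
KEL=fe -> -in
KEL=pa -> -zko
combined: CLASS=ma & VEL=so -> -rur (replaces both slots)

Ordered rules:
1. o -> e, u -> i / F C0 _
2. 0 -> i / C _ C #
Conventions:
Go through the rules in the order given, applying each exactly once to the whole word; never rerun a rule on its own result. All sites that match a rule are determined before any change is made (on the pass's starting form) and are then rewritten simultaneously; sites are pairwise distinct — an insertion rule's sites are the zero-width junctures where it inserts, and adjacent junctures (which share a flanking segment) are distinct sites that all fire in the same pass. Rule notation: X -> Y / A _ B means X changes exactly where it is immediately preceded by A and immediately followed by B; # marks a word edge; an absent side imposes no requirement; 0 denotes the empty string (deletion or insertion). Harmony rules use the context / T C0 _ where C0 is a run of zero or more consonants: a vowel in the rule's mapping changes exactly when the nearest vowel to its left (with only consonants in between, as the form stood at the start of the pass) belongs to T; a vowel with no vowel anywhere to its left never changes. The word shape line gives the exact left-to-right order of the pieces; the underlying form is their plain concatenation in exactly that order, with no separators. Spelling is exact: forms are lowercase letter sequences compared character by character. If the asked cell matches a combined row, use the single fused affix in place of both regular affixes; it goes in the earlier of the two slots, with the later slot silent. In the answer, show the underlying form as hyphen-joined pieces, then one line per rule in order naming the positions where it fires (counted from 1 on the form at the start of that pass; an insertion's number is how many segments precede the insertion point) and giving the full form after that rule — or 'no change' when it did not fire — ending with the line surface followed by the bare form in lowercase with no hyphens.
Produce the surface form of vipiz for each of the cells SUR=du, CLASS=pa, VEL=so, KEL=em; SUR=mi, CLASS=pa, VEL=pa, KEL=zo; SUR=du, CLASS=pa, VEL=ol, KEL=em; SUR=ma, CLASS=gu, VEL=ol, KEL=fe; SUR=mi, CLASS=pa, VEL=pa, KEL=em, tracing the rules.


cell SUR=du, CLASS=pa, VEL=so, KEL=em:
underlying: vipiz-g-un-im-et
1. o -> e, u -> i / F C0 _: fires at position(s) 7: vipizginimet
2. 0 -> i / C _ C #: no change
surface: vipizginimet

cell SUR=mi, CLASS=pa, VEL=pa, KEL=zo:
underlying: vipiz-uf-rum-im-bu
1. o -> e, u -> i / F C0 _: fires at position(s) 6, 14: vipizifrumimbi
2. 0 -> i / C _ C #: no change
surface: vipizifrumimbi

cell SUR=du, CLASS=pa, VEL=ol, KEL=em:
underlying: vipiz-g-un-im-b
1. o -> e, u -> i / F C0 _: fires at position(s) 7: vipizginimb
2. 0 -> i / C _ C #: inserts after position(s) 10: vipizginimib
surface: vipizginimib

cell SUR=ma, CLASS=gu, VEL=ol, KEL=fe:
underlying: vipiz-in-fa-m-b
1. o -> e, u -> i / F C0 _: no change
2. 0 -> i / C _ C #: inserts after position(s) 10: vipizinfamib
surface: vipizinfamib

cell SUR=mi, CLASS=pa, VEL=pa, KEL=em:
underlying: vipiz-g-rum-im-bu
1. o -> e, u -> i / F C0 _: fires at position(s) 8, 13: vipizgrimimbi
2. 0 -> i / C _ C #: no change
surface: vipizgrimimbi


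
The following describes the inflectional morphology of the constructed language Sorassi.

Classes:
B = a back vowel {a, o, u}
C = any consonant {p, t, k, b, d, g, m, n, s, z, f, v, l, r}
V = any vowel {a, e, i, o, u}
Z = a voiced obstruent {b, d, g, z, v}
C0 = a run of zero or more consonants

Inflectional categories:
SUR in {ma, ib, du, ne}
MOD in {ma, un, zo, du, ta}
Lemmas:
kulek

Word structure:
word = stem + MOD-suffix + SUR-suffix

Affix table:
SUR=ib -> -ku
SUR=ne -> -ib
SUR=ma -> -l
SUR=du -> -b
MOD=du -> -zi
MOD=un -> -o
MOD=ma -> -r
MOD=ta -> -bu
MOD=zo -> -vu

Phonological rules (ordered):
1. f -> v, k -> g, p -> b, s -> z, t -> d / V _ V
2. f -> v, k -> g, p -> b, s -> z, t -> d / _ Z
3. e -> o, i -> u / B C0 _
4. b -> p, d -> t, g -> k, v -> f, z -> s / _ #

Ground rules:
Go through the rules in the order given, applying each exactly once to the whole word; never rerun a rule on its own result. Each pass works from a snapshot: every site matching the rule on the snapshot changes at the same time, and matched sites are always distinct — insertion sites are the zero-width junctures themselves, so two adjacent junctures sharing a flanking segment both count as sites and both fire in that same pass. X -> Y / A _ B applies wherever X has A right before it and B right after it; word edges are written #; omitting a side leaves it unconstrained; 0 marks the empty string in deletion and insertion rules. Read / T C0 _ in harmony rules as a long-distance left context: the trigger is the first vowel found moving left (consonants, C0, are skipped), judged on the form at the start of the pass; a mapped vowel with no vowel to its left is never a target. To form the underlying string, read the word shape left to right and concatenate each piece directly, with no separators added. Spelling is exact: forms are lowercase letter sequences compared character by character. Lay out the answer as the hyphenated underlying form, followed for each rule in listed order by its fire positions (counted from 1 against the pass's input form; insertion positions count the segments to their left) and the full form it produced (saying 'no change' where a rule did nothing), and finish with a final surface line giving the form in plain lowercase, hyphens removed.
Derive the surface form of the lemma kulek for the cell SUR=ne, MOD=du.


underlying: kulek-zi-ib
1. f -> v, k -> g, p -> b, s -> z, t -> d / V _ V: no change
2. f -> v, k -> g, p -> b, s -> z, t -> d / _ Z: fires at position(s) 5: kulegziib
3. e -> o, i -> u / B C0 _: fires at position(s) 4: kulogziib
4. b -> p, d -> t, g -> k, v -> f, z -> s / _ #: fires at position(s) 9: kulogziip
surface: kulogziip


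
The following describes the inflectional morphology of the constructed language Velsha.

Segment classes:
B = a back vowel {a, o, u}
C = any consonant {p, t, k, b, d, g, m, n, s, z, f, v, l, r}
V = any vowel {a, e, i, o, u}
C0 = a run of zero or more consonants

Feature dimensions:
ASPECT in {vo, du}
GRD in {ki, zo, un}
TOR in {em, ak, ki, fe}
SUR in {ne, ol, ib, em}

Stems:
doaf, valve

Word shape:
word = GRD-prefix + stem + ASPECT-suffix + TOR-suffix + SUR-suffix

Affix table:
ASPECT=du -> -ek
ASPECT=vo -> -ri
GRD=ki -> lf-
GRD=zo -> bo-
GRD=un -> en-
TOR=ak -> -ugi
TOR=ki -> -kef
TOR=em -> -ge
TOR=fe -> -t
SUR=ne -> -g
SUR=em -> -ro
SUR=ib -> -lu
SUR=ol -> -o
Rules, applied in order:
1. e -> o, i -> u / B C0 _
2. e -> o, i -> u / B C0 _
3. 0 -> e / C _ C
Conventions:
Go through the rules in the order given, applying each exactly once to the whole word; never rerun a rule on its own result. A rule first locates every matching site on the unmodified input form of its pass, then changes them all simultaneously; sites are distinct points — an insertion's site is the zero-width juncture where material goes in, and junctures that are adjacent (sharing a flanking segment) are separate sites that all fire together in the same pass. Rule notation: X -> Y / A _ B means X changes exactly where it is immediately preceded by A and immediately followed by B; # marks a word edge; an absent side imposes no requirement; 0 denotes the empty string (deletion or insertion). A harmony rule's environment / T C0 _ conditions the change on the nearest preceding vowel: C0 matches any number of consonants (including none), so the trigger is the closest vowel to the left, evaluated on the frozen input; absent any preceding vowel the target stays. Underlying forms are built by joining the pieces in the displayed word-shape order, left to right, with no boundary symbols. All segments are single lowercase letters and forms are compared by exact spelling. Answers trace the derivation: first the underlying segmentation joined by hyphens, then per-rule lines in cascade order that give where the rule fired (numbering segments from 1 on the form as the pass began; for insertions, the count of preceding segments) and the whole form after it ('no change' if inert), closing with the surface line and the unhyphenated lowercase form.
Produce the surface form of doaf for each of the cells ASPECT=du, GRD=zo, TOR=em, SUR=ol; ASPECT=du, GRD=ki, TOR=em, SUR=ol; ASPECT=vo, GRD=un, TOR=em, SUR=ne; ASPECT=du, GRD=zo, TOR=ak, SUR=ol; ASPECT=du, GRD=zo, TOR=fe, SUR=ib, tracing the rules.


cell ASPECT=du, GRD=zo, TOR=em, SUR=ol:
underlying: bo-doaf-ek-ge-o
1. e -> o, i -> u / B C0 _: fires at position(s) 7: bodoafokgeo
2. e -> o, i -> u / B C0 _: fires at position(s) 10: bodoafokgoo
3. 0 -> e / C _ C: inserts after position(s) 8: bodoafokegoo
surface: bodoafokegoo

cell ASPECT=du, GRD=ki, TOR=em, SUR=ol:
underlying: lf-doaf-ek-ge-o
1. e -> o, i -> u / B C0 _: fires at position(s) 7: lfdoafokgeo
2. e -> o, i -> u / B C0 _: fires at position(s) 10: lfdoafokgoo
3. 0 -> e / C _ C: inserts after position(s) 1, 2, 8: lefedoafokegoo
surface: lefedoafokegoo

cell ASPECT=vo, GRD=un, TOR=em, SUR=ne:
underlying: en-doaf-ri-ge-g
1. e -> o, i -> u / B C0 _: fires at position(s) 8: endoafrugeg
2. e -> o, i -> u / B C0 _: fires at position(s) 10: endoafrugog
3. 0 -> e / C _ C: inserts after position(s) 2, 6: enedoaferugog
surface: enedoaferugog

cell ASPECT=du, GRD=zo, TOR=ak, SUR=ol:
underlying: bo-doaf-ek-ugi-o
1. e -> o, i -> u / B C0 _: fires at position(s) 7, 11: bodoafokuguo
2. e -> o, i -> u / B C0 _: no change
3. 0 -> e / C _ C: no change
surface: bodoafokuguo

cell ASPECT=du, GRD=zo, TOR=fe, SUR=ib:
underlying: bo-doaf-ek-t-lu
1. e -> o, i -> u / B C0 _: fires at position(s) 7: bodoafoktlu
2. e -> o, i -> u / B C0 _: no change
3. 0 -> e / C _ C: inserts after position(s) 8, 9: bodoafoketelu
surface: bodoafoketelu
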